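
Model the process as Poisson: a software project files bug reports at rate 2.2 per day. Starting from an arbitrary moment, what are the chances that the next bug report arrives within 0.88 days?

Inter-arrival times are exponential with rate λ = 2.2 per day.
P(T ≤ 0.88) = 1 − e^(−λt) = 1 − e^(−2.2 × 0.88) = 1 − e^(−1.936) ≈ 0.8557.

0.8557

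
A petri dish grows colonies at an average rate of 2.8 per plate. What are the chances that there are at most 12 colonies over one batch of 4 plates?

Over the interval, μ = 2.8 × 4 = 11.2 (a batch of 4 plates = 4 plates).
P(N ≤ 12) = Σ_{j=0}^{12} e^(−μ) μ^j/j! ≈ 0.6666.

0.6666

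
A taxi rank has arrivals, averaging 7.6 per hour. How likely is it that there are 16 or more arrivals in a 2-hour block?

Over the interval, μ = 7.6 × 2 = 15.2 (a 2-hour block = 2 hours).
P(N ≥ 16) = 1 − P(N ≤ 15) = 1 − Σ_{j=0}^{15} e^(−μ) μ^j/j! ≈ 0.4524.

0.4524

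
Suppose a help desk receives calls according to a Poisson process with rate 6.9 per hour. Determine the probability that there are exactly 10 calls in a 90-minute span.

Over the interval, μ = 6.9 × 1.5 = 10.35 (a 90-minute span = 1.5 hours).
P(N = 10) = e^(−μ) μ^10/10! = e^(−10.35) · 10.35^10/3628800 ≈ 0.1244.

0.1244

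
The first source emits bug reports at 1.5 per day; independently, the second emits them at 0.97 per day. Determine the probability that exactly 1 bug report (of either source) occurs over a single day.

Independent Poisson processes superpose: combined rate λ = 1.5 + 0.97 = 2.47 per day.
So μ = 2.47.
P(N = 1) = e^(−2.47) · 2.47^1/1! ≈ 0.2089.

0.2089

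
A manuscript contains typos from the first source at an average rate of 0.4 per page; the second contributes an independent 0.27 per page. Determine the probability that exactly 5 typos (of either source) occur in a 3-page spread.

0.0366

Independent Poisson processes superpose: combined rate λ = 0.4 + 0.27 = 0.67 per page.
Over the interval, μ = 0.67 × 3 = 2.01 (a 3-page spread = 3 pages).
P(N = 5) = e^(−2.01) · 2.01^5/5! ≈ 0.0366.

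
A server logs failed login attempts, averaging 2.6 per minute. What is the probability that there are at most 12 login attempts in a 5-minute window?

Over the interval, μ = 2.6 × 5 = 13 (a 5-minute window = 5 minutes).
P(N ≤ 12) = Σ_{j=0}^{12} e^(−μ) μ^j/j! ≈ 0.4631.

0.4631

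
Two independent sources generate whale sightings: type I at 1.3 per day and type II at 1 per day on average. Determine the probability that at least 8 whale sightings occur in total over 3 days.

0.3864

Independent Poisson processes superpose: combined rate λ = 1.3 + 1 = 2.3 per day.
Over the interval, μ = 2.3 × 3 = 6.9 (3 days).
P(N ≥ 8) = 1 − P(N ≤ 7) ≈ 0.3864.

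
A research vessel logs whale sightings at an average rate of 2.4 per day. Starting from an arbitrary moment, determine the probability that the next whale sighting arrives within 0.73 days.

Inter-arrival times are exponential with rate λ = 2.4 per day.
P(T ≤ 0.73) = 1 − e^(−λt) = 1 − e^(−2.4 × 0.73) = 1 − e^(−1.752) ≈ 0.8266.

0.8266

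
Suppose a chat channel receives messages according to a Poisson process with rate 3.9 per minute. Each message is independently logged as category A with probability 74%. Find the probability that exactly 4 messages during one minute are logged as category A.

0.1613

Thinning: the messages that are logged as category A themselves form a Poisson process with rate 0.74 × 3.9 = 2.886 per minute.
So μ = 2.886.
P(N = 4) = e^(−2.886) · 2.886^4/4! ≈ 0.1613.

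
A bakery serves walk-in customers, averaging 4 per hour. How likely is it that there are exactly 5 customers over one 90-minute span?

0.1606

Over the interval, μ = 4 × 1.5 = 6 (a 90-minute span = 1.5 hours).
P(N = 5) = e^(−μ) μ^5/5! = e^(−6) · 6^5/120 ≈ 0.1606.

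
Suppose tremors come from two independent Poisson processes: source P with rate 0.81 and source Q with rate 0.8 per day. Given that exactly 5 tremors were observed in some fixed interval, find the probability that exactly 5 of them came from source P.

Given the total, each event is independently from source P with probability p = λ_P/(λ_P+λ_Q) = 0.81/1.61 ≈ 0.5031.
So K ~ Binomial(5, 0.81/1.61): P(K = 5) = C(5,5) · (0.81/1.61)^5 · (0.8/1.61)^0 ≈ 0.0322.

0.0322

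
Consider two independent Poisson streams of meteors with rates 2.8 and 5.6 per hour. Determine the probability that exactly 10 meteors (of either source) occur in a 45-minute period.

Independent Poisson processes superpose: combined rate λ = 2.8 + 5.6 = 8.4 per hour.
Over the interval, μ = 8.4 × 0.75 = 6.3 (a 45-minute period = 0.75 hours).
P(N = 10) = e^(−6.3) · 6.3^10/10! ≈ 0.0498.

0.0498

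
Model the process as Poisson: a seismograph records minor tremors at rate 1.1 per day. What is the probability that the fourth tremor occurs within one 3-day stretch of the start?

0.4197

Over the interval, μ = 1.1 × 3 = 3.3 (a 3-day stretch = 3 days).
The fourth arrival falls in the interval iff at least 4 events occur there: P(S_4 ≤ t) = P(N ≥ 4) = 1 − P(N ≤ 3) ≈ 0.4197.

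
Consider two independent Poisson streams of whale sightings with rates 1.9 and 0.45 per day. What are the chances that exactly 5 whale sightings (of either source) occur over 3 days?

Independent Poisson processes superpose: combined rate λ = 1.9 + 0.45 = 2.35 per day.
Over the interval, μ = 2.35 × 3 = 7.05 (3 days).
P(N = 5) = e^(−7.05) · 7.05^5/5! ≈ 0.1259.

0.1259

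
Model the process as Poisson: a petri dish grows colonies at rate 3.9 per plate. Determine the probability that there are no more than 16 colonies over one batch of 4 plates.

Over the interval, μ = 3.9 × 4 = 15.6 (a batch of 4 plates = 4 plates).
P(N ≤ 16) = Σ_{j=0}^{16} e^(−μ) μ^j/j! ≈ 0.6056.

0.6056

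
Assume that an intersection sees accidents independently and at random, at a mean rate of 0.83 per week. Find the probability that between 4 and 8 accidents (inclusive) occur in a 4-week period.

Over the interval, μ = 0.83 × 4 = 3.32 (a 4-week period = 4 weeks).
P(4 ≤ N ≤ 8) = Σ_{j=4}^{8} e^(−3.32) · 3.32^j/j! ≈ 0.4169.

0.4169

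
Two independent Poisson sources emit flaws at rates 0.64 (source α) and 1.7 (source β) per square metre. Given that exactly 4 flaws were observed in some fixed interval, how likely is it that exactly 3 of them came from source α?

0.0595

Given the total, each event is independently from source α with probability p = λ_α/(λ_α+λ_β) = 0.64/2.34 ≈ 0.2735.
So K ~ Binomial(4, 0.64/2.34): P(K = 3) = C(4,3) · (0.64/2.34)^3 · (1.7/2.34)^1 ≈ 0.0595.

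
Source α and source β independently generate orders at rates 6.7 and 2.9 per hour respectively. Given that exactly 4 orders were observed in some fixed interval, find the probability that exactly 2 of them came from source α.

0.2667

Given the total, each event is independently from source α with probability p = λ_α/(λ_α+λ_β) = 6.7/9.6 ≈ 0.6979.
So K ~ Binomial(4, 6.7/9.6): P(K = 2) = C(4,2) · (6.7/9.6)^2 · (2.9/9.6)^2 ≈ 0.2667.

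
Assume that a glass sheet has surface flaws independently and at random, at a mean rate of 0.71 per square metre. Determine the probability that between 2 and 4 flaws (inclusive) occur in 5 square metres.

Over the interval, μ = 0.71 × 5 = 3.55 (5 square metres).
P(2 ≤ N ≤ 4) = Σ_{j=2}^{4} e^(−3.55) · 3.55^j/j! ≈ 0.5853.

0.5853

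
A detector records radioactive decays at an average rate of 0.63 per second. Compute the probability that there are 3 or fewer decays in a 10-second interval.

0.1264

Over the interval, μ = 0.63 × 10 = 6.3 (a 10-second interval = 10 seconds).
P(N ≤ 3) = Σ_{j=0}^{3} e^(−μ) μ^j/j! ≈ 0.1264.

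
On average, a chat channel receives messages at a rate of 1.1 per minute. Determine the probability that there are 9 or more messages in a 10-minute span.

0.7680

Over the interval, μ = 1.1 × 10 = 11 (a 10-minute span = 10 minutes).
P(N ≥ 9) = 1 − P(N ≤ 8) = 1 − Σ_{j=0}^{8} e^(−μ) μ^j/j! ≈ 0.7680.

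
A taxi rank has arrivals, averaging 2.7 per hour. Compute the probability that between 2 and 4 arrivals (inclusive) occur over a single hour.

With mean μ = 2.7 per hour,
P(2 ≤ N ≤ 4) = Σ_{j=2}^{4} e^(−2.7) · 2.7^j/j! ≈ 0.6142.

0.6142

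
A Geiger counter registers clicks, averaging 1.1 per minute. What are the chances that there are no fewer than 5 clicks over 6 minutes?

0.7873

Over the interval, μ = 1.1 × 6 = 6.6 (6 minutes).
P(N ≥ 5) = 1 − P(N ≤ 4) = 1 − Σ_{j=0}^{4} e^(−μ) μ^j/j! ≈ 0.7873.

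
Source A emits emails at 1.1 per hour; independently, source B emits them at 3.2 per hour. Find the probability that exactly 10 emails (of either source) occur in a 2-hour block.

0.1123

Independent Poisson processes superpose: combined rate λ = 1.1 + 3.2 = 4.3 per hour.
Over the interval, μ = 4.3 × 2 = 8.6 (a 2-hour block = 2 hours).
P(N = 10) = e^(−8.6) · 8.6^10/10! ≈ 0.1123.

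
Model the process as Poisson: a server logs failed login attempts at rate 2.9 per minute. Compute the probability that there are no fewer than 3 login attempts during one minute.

0.5540

With mean μ = 2.9 per minute,
P(N ≥ 3) = 1 − P(N ≤ 2) = 1 − Σ_{j=0}^{2} e^(−μ) μ^j/j! ≈ 0.5540.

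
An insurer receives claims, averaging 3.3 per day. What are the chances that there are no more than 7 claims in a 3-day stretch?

0.2294

Over the interval, μ = 3.3 × 3 = 9.9 (a 3-day stretch = 3 days).
P(N ≤ 7) = Σ_{j=0}^{7} e^(−μ) μ^j/j! ≈ 0.2294.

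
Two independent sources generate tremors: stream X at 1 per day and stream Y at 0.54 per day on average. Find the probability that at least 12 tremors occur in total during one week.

Independent Poisson processes superpose: combined rate λ = 1 + 0.54 = 1.54 per day.
Over the interval, μ = 1.54 × 7 = 10.78 (a week = 7 days).
P(N ≥ 12) = 1 − P(N ≤ 11) ≈ 0.3945.

0.3945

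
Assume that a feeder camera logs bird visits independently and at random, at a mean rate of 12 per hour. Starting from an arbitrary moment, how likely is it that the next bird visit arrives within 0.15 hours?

0.8347

Inter-arrival times are exponential with rate λ = 12 per hour.
P(T ≤ 0.15) = 1 − e^(−λt) = 1 − e^(−12 × 0.15) = 1 − e^(−1.8) ≈ 0.8347.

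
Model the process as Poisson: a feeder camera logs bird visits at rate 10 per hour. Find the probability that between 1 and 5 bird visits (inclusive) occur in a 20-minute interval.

Over the interval, μ = 10 × 1/3 ≈ 3.33333 (a 20-minute interval = 1/3 hours).
P(1 ≤ N ≤ 5) = Σ_{j=1}^{5} e^(−3.33333) · 3.33333^j/j! ≈ 0.8432.

0.8432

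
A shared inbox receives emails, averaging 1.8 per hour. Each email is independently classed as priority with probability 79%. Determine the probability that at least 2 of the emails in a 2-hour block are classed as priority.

0.7763

Thinning: the emails that are classed as priority themselves form a Poisson process with rate 0.79 × 1.8 = 1.422 per hour.
Over the interval, μ = 1.422 × 2 = 2.844 (a 2-hour block = 2 hours).
P(N ≥ 2) = 1 − P(N ≤ 1) ≈ 0.7763.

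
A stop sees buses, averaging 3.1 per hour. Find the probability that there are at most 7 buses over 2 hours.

Over the interval, μ = 3.1 × 2 = 6.2 (2 hours).
P(N ≤ 7) = Σ_{j=0}^{7} e^(−μ) μ^j/j! ≈ 0.7160.

0.7160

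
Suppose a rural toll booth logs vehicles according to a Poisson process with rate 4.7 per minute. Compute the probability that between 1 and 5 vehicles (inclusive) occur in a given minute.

With mean μ = 4.7 per minute,
P(1 ≤ N ≤ 5) = Σ_{j=1}^{5} e^(−4.7) · 4.7^j/j! ≈ 0.6593.

0.6593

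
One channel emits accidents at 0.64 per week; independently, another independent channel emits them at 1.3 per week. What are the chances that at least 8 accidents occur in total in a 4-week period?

Independent Poisson processes superpose: combined rate λ = 0.64 + 1.3 = 1.94 per week.
Over the interval, μ = 1.94 × 4 = 7.76 (a 4-week period = 4 weeks).
P(N ≥ 8) = 1 − P(N ≤ 7) ≈ 0.5131.

0.5131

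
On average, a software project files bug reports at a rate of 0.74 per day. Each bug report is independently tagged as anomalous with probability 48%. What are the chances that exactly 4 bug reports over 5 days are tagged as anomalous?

Thinning: the bug reports that are tagged as anomalous themselves form a Poisson process with rate 0.48 × 0.74 = 0.3552 per day.
Over the interval, μ = 0.3552 × 5 = 1.776 (5 days).
P(N = 4) = e^(−1.776) · 1.776^4/4! ≈ 0.0702.

0.0702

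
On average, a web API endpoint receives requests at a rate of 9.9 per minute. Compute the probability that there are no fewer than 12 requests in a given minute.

0.2919

With mean μ = 9.9 per minute,
P(N ≥ 12) = 1 − P(N ≤ 11) = 1 − Σ_{j=0}^{11} e^(−μ) μ^j/j! ≈ 0.2919.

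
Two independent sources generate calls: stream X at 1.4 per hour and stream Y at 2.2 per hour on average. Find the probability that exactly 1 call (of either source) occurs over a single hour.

Independent Poisson processes superpose: combined rate λ = 1.4 + 2.2 = 3.6 per hour.
So μ = 3.6.
P(N = 1) = e^(−3.6) · 3.6^1/1! ≈ 0.0984.

0.0984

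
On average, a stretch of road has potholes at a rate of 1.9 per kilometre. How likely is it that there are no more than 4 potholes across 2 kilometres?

Over the interval, μ = 1.9 × 2 = 3.8 (2 kilometres).
P(N ≤ 4) = Σ_{j=0}^{4} e^(−μ) μ^j/j! ≈ 0.6678.

0.6678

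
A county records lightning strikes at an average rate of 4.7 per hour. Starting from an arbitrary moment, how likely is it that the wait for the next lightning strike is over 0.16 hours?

The wait for the next event is exponential with rate λ = 4.7 per hour.
P(T > 0.16) = e^(−λt) = e^(−4.7 × 0.16) = e^(−0.752) ≈ 0.4714.

0.4714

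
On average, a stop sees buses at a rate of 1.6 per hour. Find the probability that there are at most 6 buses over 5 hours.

Over the interval, μ = 1.6 × 5 = 8 (5 hours).
P(N ≤ 6) = Σ_{j=0}^{6} e^(−μ) μ^j/j! ≈ 0.3134.

0.3134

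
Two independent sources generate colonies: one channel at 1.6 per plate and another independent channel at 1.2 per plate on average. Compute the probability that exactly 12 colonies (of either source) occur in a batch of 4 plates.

0.1112

Independent Poisson processes superpose: combined rate λ = 1.6 + 1.2 = 2.8 per plate.
Over the interval, μ = 2.8 × 4 = 11.2 (a batch of 4 plates = 4 plates).
P(N = 12) = e^(−11.2) · 11.2^12/12! ≈ 0.1112.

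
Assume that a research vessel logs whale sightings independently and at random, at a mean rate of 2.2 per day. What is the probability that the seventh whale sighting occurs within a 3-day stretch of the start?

Over the interval, μ = 2.2 × 3 = 6.6 (a 3-day stretch = 3 days).
The seventh arrival falls in the interval iff at least 7 events occur there: P(S_7 ≤ t) = P(N ≥ 7) = 1 − P(N ≤ 6) ≈ 0.4892.

0.4892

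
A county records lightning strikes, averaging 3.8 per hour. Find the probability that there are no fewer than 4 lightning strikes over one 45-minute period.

0.3192

Over the interval, μ = 3.8 × 0.75 = 2.85 (a 45-minute period = 0.75 hours).
P(N ≥ 4) = 1 − P(N ≤ 3) = 1 − Σ_{j=0}^{3} e^(−μ) μ^j/j! ≈ 0.3192.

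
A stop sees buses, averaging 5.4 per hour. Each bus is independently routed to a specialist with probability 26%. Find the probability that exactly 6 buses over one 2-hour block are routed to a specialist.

Thinning: the buses that are routed to a specialist themselves form a Poisson process with rate 0.26 × 5.4 = 1.404 per hour.
Over the interval, μ = 1.404 × 2 = 2.808 (a 2-hour block = 2 hours).
P(N = 6) = e^(−2.808) · 2.808^6/6! ≈ 0.0411.

0.0411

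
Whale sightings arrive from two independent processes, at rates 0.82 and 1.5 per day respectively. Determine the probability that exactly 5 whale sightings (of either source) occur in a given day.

0.0550

Independent Poisson processes superpose: combined rate λ = 0.82 + 1.5 = 2.32 per day.
So μ = 2.32.
P(N = 5) = e^(−2.32) · 2.32^5/5! ≈ 0.0550.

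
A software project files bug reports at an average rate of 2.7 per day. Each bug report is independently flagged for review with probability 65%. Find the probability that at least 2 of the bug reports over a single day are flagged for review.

0.5236

Thinning: the bug reports that are flagged for review themselves form a Poisson process with rate 0.65 × 2.7 = 1.755 per day.
So μ = 1.755.
P(N ≥ 2) = 1 − P(N ≤ 1) ≈ 0.5236.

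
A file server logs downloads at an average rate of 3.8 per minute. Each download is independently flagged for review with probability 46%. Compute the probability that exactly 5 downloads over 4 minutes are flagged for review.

Thinning: the downloads that are flagged for review themselves form a Poisson process with rate 0.46 × 3.8 = 1.748 per minute.
Over the interval, μ = 1.748 × 4 = 6.992 (4 minutes).
P(N = 5) = e^(−6.992) · 6.992^5/5! ≈ 0.1280.

0.1280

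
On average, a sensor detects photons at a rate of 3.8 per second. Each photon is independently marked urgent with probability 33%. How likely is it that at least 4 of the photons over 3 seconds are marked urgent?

Thinning: the photons that are marked urgent themselves form a Poisson process with rate 0.33 × 3.8 = 1.254 per second.
Over the interval, μ = 1.254 × 3 = 3.762 (3 seconds).
P(N ≥ 4) = 1 − P(N ≤ 3) ≈ 0.5187.

0.5187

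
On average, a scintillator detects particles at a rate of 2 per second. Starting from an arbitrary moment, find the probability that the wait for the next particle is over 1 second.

0.1353

The wait for the next event is exponential with rate λ = 2 per second.
P(T > 1) = e^(−λt) = e^(−2 × 1) = e^(−2) ≈ 0.1353.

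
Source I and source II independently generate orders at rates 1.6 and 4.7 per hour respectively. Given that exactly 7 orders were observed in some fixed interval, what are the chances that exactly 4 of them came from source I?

Given the total, each event is independently from source I with probability p = λ_I/(λ_I+λ_II) = 1.6/6.3 ≈ 0.2540.
So K ~ Binomial(7, 1.6/6.3): P(K = 4) = C(7,4) · (1.6/6.3)^4 · (4.7/6.3)^3 ≈ 0.0605.

0.0605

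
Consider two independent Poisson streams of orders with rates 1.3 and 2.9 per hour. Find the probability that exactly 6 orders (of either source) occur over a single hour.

Independent Poisson processes superpose: combined rate λ = 1.3 + 2.9 = 4.2 per hour.
So μ = 4.2.
P(N = 6) = e^(−4.2) · 4.2^6/6! ≈ 0.1143.

0.1143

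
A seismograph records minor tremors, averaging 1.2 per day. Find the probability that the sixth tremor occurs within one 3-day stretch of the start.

0.1559

Over the interval, μ = 1.2 × 3 = 3.6 (a 3-day stretch = 3 days).
The sixth arrival falls in the interval iff at least 6 events occur there: P(S_6 ≤ t) = P(N ≥ 6) = 1 − P(N ≤ 5) ≈ 0.1559.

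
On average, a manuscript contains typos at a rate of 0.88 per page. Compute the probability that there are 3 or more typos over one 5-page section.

Over the interval, μ = 0.88 × 5 = 4.4 (a 5-page section = 5 pages).
P(N ≥ 3) = 1 − P(N ≤ 2) = 1 − Σ_{j=0}^{2} e^(−μ) μ^j/j! ≈ 0.8149.

0.8149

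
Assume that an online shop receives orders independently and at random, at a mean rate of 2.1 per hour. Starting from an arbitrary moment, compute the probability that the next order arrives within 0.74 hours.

0.7886

Inter-arrival times are exponential with rate λ = 2.1 per hour.
P(T ≤ 0.74) = 1 − e^(−λt) = 1 − e^(−2.1 × 0.74) = 1 − e^(−1.554) ≈ 0.7886.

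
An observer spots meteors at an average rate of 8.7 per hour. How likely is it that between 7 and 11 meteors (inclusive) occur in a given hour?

With mean μ = 8.7 per hour,
P(7 ≤ N ≤ 11) = Σ_{j=7}^{11} e^(−8.7) · 8.7^j/j! ≈ 0.5956.

0.5956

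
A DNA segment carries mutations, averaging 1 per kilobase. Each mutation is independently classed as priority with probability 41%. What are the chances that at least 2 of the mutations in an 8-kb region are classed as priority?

Thinning: the mutations that are classed as priority themselves form a Poisson process with rate 0.41 × 1 = 0.41 per kilobase.
Over the interval, μ = 0.41 × 8 = 3.28 (an 8-kb region = 8 kilobases).
P(N ≥ 2) = 1 − P(N ≤ 1) ≈ 0.8390.

0.8390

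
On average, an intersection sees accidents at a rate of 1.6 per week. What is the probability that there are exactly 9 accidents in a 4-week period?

0.0825

Over the interval, μ = 1.6 × 4 = 6.4 (a 4-week period = 4 weeks).
P(N = 9) = e^(−μ) μ^9/9! = e^(−6.4) · 6.4^9/362880 ≈ 0.0825.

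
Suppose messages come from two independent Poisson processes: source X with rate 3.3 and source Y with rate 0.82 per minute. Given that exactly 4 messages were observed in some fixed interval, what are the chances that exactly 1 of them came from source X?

0.0253

Given the total, each event is independently from source X with probability p = λ_X/(λ_X+λ_Y) = 3.3/4.12 ≈ 0.8010.
So K ~ Binomial(4, 3.3/4.12): P(K = 1) = C(4,1) · (3.3/4.12)^1 · (0.82/4.12)^3 ≈ 0.0253.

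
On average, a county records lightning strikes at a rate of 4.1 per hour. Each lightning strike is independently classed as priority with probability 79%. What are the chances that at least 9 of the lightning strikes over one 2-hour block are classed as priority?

Thinning: the lightning strikes that are classed as priority themselves form a Poisson process with rate 0.79 × 4.1 = 3.239 per hour.
Over the interval, μ = 3.239 × 2 = 6.478 (a 2-hour block = 2 hours).
P(N ≥ 9) = 1 − P(N ≤ 8) ≈ 0.2058.

0.2058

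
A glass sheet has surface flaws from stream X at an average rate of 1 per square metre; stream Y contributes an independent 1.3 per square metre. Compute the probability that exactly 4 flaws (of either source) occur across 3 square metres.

0.0952

Independent Poisson processes superpose: combined rate λ = 1 + 1.3 = 2.3 per square metre.
Over the interval, μ = 2.3 × 3 = 6.9 (3 square metres).
P(N = 4) = e^(−6.9) · 6.9^4/4! ≈ 0.0952.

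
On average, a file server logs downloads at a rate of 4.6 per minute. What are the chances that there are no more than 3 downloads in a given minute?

0.3257

With mean μ = 4.6 per minute,
P(N ≤ 3) = Σ_{j=0}^{3} e^(−μ) μ^j/j! ≈ 0.3257.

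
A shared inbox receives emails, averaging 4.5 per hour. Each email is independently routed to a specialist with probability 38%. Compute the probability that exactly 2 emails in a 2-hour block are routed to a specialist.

Thinning: the emails that are routed to a specialist themselves form a Poisson process with rate 0.38 × 4.5 = 1.71 per hour.
Over the interval, μ = 1.71 × 2 = 3.42 (a 2-hour block = 2 hours).
P(N = 2) = e^(−3.42) · 3.42^2/2! ≈ 0.1913.

0.1913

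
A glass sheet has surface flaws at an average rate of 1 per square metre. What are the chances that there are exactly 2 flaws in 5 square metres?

Over the interval, μ = 1 × 5 = 5 (5 square metres).
P(N = 2) = e^(−μ) μ^2/2! = e^(−5) · 5^2/2 ≈ 0.0842.

0.0842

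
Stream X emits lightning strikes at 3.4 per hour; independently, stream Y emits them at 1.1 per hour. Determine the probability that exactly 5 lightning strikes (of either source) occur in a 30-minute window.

Independent Poisson processes superpose: combined rate λ = 3.4 + 1.1 = 4.5 per hour.
Over the interval, μ = 4.5 × 0.5 = 2.25 (a 30-minute window = 0.5 hours).
P(N = 5) = e^(−2.25) · 2.25^5/5! ≈ 0.0506.

0.0506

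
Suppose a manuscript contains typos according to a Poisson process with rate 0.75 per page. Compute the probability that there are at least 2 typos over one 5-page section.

0.8883

Over the interval, μ = 0.75 × 5 = 3.75 (a 5-page section = 5 pages).
P(N ≥ 2) = 1 − P(N ≤ 1) = 1 − Σ_{j=0}^{1} e^(−μ) μ^j/j! ≈ 0.8883.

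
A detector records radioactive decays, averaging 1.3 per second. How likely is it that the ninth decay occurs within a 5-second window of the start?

0.2084

Over the interval, μ = 1.3 × 5 = 6.5 (a 5-second window = 5 seconds).
The ninth arrival falls in the interval iff at least 9 events occur there: P(S_9 ≤ t) = P(N ≥ 9) = 1 − P(N ≤ 8) ≈ 0.2084.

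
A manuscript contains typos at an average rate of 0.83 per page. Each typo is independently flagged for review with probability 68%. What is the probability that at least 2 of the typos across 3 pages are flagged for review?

0.5046

Thinning: the typos that are flagged for review themselves form a Poisson process with rate 0.68 × 0.83 = 0.5644 per page.
Over the interval, μ = 0.5644 × 3 = 1.6932 (3 pages).
P(N ≥ 2) = 1 − P(N ≤ 1) ≈ 0.5046.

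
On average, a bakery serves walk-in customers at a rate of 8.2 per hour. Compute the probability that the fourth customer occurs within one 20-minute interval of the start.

0.2933

Over the interval, μ = 8.2 × 1/3 ≈ 2.73333 (a 20-minute interval = 1/3 hours).
The fourth arrival falls in the interval iff at least 4 events occur there: P(S_4 ≤ t) = P(N ≥ 4) = 1 − P(N ≤ 3) ≈ 0.2933.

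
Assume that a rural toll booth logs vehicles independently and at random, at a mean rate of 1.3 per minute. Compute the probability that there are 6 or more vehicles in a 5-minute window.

Over the interval, μ = 1.3 × 5 = 6.5 (a 5-minute window = 5 minutes).
P(N ≥ 6) = 1 − P(N ≤ 5) = 1 − Σ_{j=0}^{5} e^(−μ) μ^j/j! ≈ 0.6310.

0.6310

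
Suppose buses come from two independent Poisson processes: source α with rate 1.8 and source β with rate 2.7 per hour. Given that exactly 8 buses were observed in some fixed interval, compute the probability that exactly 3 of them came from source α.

0.2787

Given the total, each event is independently from source α with probability p = λ_α/(λ_α+λ_β) = 1.8/4.5 = 0.4000.
So K ~ Binomial(8, 1.8/4.5): P(K = 3) = C(8,3) · (1.8/4.5)^3 · (2.7/4.5)^5 ≈ 0.2787.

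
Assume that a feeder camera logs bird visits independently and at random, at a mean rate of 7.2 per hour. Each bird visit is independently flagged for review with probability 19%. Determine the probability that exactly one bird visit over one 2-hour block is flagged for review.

Thinning: the bird visits that are flagged for review themselves form a Poisson process with rate 0.19 × 7.2 = 1.368 per hour.
Over the interval, μ = 1.368 × 2 = 2.736 (a 2-hour block = 2 hours).
P(N = 1) = e^(−2.736) · 2.736^1/1! ≈ 0.1774.

0.1774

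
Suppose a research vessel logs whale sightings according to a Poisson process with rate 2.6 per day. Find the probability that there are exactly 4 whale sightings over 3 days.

Over the interval, μ = 2.6 × 3 = 7.8 (3 days).
P(N = 4) = e^(−μ) μ^4/4! = e^(−7.8) · 7.8^4/24 ≈ 0.0632.

0.0632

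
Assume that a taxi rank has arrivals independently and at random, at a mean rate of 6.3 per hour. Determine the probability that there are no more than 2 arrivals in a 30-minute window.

0.3904

Over the interval, μ = 6.3 × 0.5 = 3.15 (a 30-minute window = 0.5 hours).
P(N ≤ 2) = Σ_{j=0}^{2} e^(−μ) μ^j/j! ≈ 0.3904.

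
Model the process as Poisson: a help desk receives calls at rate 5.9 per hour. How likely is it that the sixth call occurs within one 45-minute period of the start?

0.2843

Over the interval, μ = 5.9 × 0.75 = 4.425 (a 45-minute period = 0.75 hours).
The sixth arrival falls in the interval iff at least 6 events occur there: P(S_6 ≤ t) = P(N ≥ 6) = 1 − P(N ≤ 5) ≈ 0.2843.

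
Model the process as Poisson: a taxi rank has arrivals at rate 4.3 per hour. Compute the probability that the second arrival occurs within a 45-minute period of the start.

0.8320

Over the interval, μ = 4.3 × 0.75 = 3.225 (a 45-minute period = 0.75 hours).
The second arrival falls in the interval iff at least 2 events occur there: P(S_2 ≤ t) = P(N ≥ 2) = 1 − P(N ≤ 1) ≈ 0.8320.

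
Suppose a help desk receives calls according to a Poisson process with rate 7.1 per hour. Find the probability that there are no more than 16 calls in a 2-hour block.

0.7384

Over the interval, μ = 7.1 × 2 = 14.2 (a 2-hour block = 2 hours).
P(N ≤ 16) = Σ_{j=0}^{16} e^(−μ) μ^j/j! ≈ 0.7384.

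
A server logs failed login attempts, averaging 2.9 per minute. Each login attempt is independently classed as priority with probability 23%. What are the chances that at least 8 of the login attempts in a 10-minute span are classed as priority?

Thinning: the login attempts that are classed as priority themselves form a Poisson process with rate 0.23 × 2.9 = 0.667 per minute.
Over the interval, μ = 0.667 × 10 = 6.67 (a 10-minute span = 10 minutes).
P(N ≥ 8) = 1 − P(N ≤ 7) ≈ 0.3522.

0.3522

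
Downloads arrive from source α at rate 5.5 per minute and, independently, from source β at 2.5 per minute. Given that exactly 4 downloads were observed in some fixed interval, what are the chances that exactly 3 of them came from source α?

Given the total, each event is independently from source α with probability p = λ_α/(λ_α+λ_β) = 5.5/8 = 0.6875.
So K ~ Binomial(4, 5.5/8): P(K = 3) = C(4,3) · (5.5/8)^3 · (2.5/8)^1 ≈ 0.4062.

0.4062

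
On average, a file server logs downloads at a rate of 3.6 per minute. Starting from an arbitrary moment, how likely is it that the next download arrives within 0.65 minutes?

Inter-arrival times are exponential with rate λ = 3.6 per minute.
P(T ≤ 0.65) = 1 − e^(−λt) = 1 − e^(−3.6 × 0.65) = 1 − e^(−2.34) ≈ 0.9037.

0.9037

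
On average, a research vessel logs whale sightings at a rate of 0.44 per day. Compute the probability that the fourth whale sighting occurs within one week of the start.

0.3707

Over the interval, μ = 0.44 × 7 = 3.08 (a week = 7 days).
The fourth arrival falls in the interval iff at least 4 events occur there: P(S_4 ≤ t) = P(N ≥ 4) = 1 − P(N ≤ 3) ≈ 0.3707.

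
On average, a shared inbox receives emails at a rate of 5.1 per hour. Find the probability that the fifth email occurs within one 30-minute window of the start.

Over the interval, μ = 5.1 × 0.5 = 2.55 (a 30-minute window = 0.5 hours).
The fifth arrival falls in the interval iff at least 5 events occur there: P(S_5 ≤ t) = P(N ≥ 5) = 1 − P(N ≤ 4) ≈ 0.1156.

0.1156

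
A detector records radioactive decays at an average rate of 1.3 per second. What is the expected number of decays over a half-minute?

E[N] = λt = 1.3 × 30 = 39 (a half-minute = 30 seconds).

39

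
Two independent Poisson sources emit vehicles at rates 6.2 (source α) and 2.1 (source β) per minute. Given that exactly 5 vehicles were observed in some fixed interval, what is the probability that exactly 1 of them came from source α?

Given the total, each event is independently from source α with probability p = λ_α/(λ_α+λ_β) = 6.2/8.3 ≈ 0.7470.
So K ~ Binomial(5, 6.2/8.3): P(K = 1) = C(5,1) · (6.2/8.3)^1 · (2.1/8.3)^4 ≈ 0.0153.

0.0153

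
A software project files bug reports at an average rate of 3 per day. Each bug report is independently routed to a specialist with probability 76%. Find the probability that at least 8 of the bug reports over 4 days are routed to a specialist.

0.6900

Thinning: the bug reports that are routed to a specialist themselves form a Poisson process with rate 0.76 × 3 = 2.28 per day.
Over the interval, μ = 2.28 × 4 = 9.12 (4 days).
P(N ≥ 8) = 1 − P(N ≤ 7) ≈ 0.6900.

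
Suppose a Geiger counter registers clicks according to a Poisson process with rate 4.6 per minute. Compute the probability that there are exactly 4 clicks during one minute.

With mean μ = 4.6 per minute,
P(N = 4) = e^(−μ) μ^4/4! = e^(−4.6) · 4.6^4/24 ≈ 0.1875.

0.1875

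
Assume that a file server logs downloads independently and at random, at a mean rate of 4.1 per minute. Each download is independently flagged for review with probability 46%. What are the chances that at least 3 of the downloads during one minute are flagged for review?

Thinning: the downloads that are flagged for review themselves form a Poisson process with rate 0.46 × 4.1 = 1.886 per minute.
So μ = 1.886.
P(N ≥ 3) = 1 − P(N ≤ 2) ≈ 0.2925.

0.2925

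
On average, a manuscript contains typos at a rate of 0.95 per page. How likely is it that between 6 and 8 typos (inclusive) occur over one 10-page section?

Over the interval, μ = 0.95 × 10 = 9.5 (a 10-page section = 10 pages).
P(6 ≤ N ≤ 8) = Σ_{j=6}^{8} e^(−9.5) · 9.5^j/j! ≈ 0.3033.

0.3033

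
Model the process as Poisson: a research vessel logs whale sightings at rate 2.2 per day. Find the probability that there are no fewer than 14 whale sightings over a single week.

0.6740

Over the interval, μ = 2.2 × 7 = 15.4 (a week = 7 days).
P(N ≥ 14) = 1 − P(N ≤ 13) = 1 − Σ_{j=0}^{13} e^(−μ) μ^j/j! ≈ 0.6740.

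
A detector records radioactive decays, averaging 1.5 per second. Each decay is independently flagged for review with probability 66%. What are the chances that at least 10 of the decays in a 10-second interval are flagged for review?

0.5295

Thinning: the decays that are flagged for review themselves form a Poisson process with rate 0.66 × 1.5 = 0.99 per second.
Over the interval, μ = 0.99 × 10 = 9.9 (a 10-second interval = 10 seconds).
P(N ≥ 10) = 1 − P(N ≤ 9) ≈ 0.5295.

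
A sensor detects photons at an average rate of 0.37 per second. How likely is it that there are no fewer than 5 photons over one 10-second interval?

Over the interval, μ = 0.37 × 10 = 3.7 (a 10-second interval = 10 seconds).
P(N ≥ 5) = 1 − P(N ≤ 4) = 1 − Σ_{j=0}^{4} e^(−μ) μ^j/j! ≈ 0.3128.

0.3128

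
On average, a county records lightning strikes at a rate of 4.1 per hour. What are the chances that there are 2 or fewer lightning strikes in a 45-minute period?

Over the interval, μ = 4.1 × 0.75 = 3.075 (a 45-minute period = 0.75 hours).
P(N ≤ 2) = Σ_{j=0}^{2} e^(−μ) μ^j/j! ≈ 0.4066.

0.4066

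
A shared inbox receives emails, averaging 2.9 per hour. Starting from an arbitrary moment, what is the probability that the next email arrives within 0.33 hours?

Inter-arrival times are exponential with rate λ = 2.9 per hour.
P(T ≤ 0.33) = 1 − e^(−λt) = 1 − e^(−2.9 × 0.33) = 1 − e^(−0.957) ≈ 0.6160.

0.6160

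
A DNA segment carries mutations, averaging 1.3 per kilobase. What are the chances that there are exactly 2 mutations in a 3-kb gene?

0.1539

Over the interval, μ = 1.3 × 3 = 3.9 (a 3-kb gene = 3 kilobases).
P(N = 2) = e^(−μ) μ^2/2! = e^(−3.9) · 3.9^2/2 ≈ 0.1539.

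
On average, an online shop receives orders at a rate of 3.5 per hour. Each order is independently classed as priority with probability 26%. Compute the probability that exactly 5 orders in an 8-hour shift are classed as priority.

0.1174

Thinning: the orders that are classed as priority themselves form a Poisson process with rate 0.26 × 3.5 = 0.91 per hour.
Over the interval, μ = 0.91 × 8 = 7.28 (an 8-hour shift = 8 hours).
P(N = 5) = e^(−7.28) · 7.28^5/5! ≈ 0.1174.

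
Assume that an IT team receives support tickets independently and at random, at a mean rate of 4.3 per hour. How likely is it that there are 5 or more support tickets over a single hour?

0.4296

With mean μ = 4.3 per hour,
P(N ≥ 5) = 1 − P(N ≤ 4) = 1 − Σ_{j=0}^{4} e^(−μ) μ^j/j! ≈ 0.4296.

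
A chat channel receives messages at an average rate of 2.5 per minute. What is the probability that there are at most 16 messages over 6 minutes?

Over the interval, μ = 2.5 × 6 = 15 (6 minutes).
P(N ≤ 16) = Σ_{j=0}^{16} e^(−μ) μ^j/j! ≈ 0.6641.

0.6641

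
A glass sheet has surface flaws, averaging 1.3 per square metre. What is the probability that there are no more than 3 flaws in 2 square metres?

Over the interval, μ = 1.3 × 2 = 2.6 (2 square metres).
P(N ≤ 3) = Σ_{j=0}^{3} e^(−μ) μ^j/j! ≈ 0.7360.

0.7360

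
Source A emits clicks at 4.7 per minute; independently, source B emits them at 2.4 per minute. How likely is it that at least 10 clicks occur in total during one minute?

Independent Poisson processes superpose: combined rate λ = 4.7 + 2.4 = 7.1 per minute.
So μ = 7.1.
P(N ≥ 10) = 1 − P(N ≤ 9) ≈ 0.1798.

0.1798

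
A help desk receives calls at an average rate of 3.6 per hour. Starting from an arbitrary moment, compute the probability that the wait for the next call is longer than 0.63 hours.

The wait for the next event is exponential with rate λ = 3.6 per hour.
P(T > 0.63) = e^(−λt) = e^(−3.6 × 0.63) = e^(−2.268) ≈ 0.1035.

0.1035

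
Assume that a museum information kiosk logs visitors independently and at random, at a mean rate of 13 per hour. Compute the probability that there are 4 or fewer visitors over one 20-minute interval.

0.5640

Over the interval, μ = 13 × 1/3 ≈ 4.33333 (a 20-minute interval = 1/3 hours).
P(N ≤ 4) = Σ_{j=0}^{4} e^(−μ) μ^j/j! ≈ 0.5640.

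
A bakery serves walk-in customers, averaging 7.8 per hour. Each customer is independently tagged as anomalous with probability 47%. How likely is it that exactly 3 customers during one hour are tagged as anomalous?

Thinning: the customers that are tagged as anomalous themselves form a Poisson process with rate 0.47 × 7.8 = 3.666 per hour.
So μ = 3.666.
P(N = 3) = e^(−3.666) · 3.666^3/3! ≈ 0.2100.

0.2100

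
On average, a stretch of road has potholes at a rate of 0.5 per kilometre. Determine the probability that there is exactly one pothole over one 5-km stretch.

0.2052

Over the interval, μ = 0.5 × 5 = 2.5 (a 5-km stretch = 5 kilometres).
P(N = 1) = e^(−μ) μ^1/1! = e^(−2.5) · 2.5^1/1 ≈ 0.2052.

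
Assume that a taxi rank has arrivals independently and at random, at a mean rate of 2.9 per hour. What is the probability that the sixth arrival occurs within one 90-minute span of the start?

0.2717

Over the interval, μ = 2.9 × 1.5 = 4.35 (a 90-minute span = 1.5 hours).
The sixth arrival falls in the interval iff at least 6 events occur there: P(S_6 ≤ t) = P(N ≥ 6) = 1 − P(N ≤ 5) ≈ 0.2717.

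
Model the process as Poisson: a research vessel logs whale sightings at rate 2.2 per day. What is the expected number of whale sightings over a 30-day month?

E[N] = λt = 2.2 × 30 = 66 (a 30-day month = 30 days).

66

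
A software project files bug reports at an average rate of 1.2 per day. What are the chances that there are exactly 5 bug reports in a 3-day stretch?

Over the interval, μ = 1.2 × 3 = 3.6 (a 3-day stretch = 3 days).
P(N = 5) = e^(−μ) μ^5/5! = e^(−3.6) · 3.6^5/120 ≈ 0.1377.

0.1377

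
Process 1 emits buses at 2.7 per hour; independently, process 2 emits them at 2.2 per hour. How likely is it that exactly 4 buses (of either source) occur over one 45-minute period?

0.1927

Independent Poisson processes superpose: combined rate λ = 2.7 + 2.2 = 4.9 per hour.
Over the interval, μ = 4.9 × 0.75 = 3.675 (a 45-minute period = 0.75 hours).
P(N = 4) = e^(−3.675) · 3.675^4/4! ≈ 0.1927.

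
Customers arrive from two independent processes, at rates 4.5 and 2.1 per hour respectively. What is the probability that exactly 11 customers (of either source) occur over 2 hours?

Independent Poisson processes superpose: combined rate λ = 4.5 + 2.1 = 6.6 per hour.
Over the interval, μ = 6.6 × 2 = 13.2 (2 hours).
P(N = 11) = e^(−13.2) · 13.2^11/11! ≈ 0.0983.

0.0983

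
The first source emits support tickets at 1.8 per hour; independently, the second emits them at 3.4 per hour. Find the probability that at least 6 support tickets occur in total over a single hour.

Independent Poisson processes superpose: combined rate λ = 1.8 + 3.4 = 5.2 per hour.
So μ = 5.2.
P(N ≥ 6) = 1 − P(N ≤ 5) ≈ 0.4191.

0.4191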